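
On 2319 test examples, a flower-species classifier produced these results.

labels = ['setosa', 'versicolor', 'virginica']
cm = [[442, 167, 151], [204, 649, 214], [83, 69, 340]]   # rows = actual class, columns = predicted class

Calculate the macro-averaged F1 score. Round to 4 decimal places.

Per-class F1 score (2·TP/(2·TP+FP+FN)):
  setosa: TP=442, FP=204+83=287, FN=167+151=318 → 884/1489 = 0.59369
  versicolor: TP=649, FP=167+69=236, FN=204+214=418 → 1298/1952 = 0.66496
  virginica: TP=340, FP=151+214=365, FN=83+69=152 → 680/1197 = 0.56809
Macro-F1 score = mean = (0.59369 + 0.66496 + 0.56809) / 3 = 0.6089

0.6089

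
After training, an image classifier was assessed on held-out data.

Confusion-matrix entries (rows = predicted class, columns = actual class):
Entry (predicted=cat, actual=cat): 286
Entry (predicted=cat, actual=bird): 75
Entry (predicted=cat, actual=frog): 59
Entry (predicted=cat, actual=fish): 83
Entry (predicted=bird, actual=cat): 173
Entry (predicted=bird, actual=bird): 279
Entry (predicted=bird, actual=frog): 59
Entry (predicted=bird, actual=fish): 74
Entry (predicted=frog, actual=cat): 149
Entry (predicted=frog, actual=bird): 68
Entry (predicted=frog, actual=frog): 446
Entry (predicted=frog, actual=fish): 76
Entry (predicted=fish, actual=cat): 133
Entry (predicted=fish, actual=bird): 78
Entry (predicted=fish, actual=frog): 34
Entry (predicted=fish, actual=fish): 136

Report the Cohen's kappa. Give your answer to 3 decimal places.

Observed agreement pₒ = trace/N = 1147/2208 = 0.5195
Expected agreement pₑ = Σ (rowᵢ·colᵢ)/N² = (741·503 + 500·585 + 598·739 + 369·381)/2208² = 0.2559
κ = (pₒ − pₑ)/(1 − pₑ) = (0.5195 − 0.2559)/(1 − 0.2559) = 0.354

0.354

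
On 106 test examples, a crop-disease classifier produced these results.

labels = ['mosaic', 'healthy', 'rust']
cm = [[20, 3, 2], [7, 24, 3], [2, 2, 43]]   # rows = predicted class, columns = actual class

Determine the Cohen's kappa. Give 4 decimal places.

0.7229

Observed agreement pₒ = trace/N = 87/106 = 0.82075
Expected agreement pₑ = Σ (rowᵢ·colᵢ)/N² = (29·25 + 29·34 + 48·47)/106² = 0.35306
κ = (pₒ − pₑ)/(1 − pₑ) = (0.82075 − 0.35306)/(1 − 0.35306) = 0.7229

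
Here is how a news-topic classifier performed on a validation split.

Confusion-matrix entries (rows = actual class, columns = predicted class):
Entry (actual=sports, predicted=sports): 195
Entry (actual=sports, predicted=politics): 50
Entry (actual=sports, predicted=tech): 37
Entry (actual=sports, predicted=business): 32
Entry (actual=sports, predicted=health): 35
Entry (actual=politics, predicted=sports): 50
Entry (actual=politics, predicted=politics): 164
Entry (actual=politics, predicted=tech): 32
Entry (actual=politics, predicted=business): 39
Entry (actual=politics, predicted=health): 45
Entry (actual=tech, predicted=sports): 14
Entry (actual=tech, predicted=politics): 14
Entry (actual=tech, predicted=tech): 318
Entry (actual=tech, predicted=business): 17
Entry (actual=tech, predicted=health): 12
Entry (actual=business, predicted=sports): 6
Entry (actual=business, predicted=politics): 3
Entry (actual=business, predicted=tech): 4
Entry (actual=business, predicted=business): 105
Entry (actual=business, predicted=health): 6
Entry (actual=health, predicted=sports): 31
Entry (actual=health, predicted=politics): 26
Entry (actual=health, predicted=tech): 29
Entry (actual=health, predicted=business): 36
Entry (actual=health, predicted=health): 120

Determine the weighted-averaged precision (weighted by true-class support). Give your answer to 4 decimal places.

Per-class precision (TP/(TP+FP)):
  sports: TP=195, FP=50+14+6+31=101 → 195/296 = 0.65878
  politics: TP=164, FP=50+14+3+26=93 → 164/257 = 0.63813
  tech: TP=318, FP=37+32+4+29=102 → 318/420 = 0.75714
  business: TP=105, FP=32+39+17+36=124 → 105/229 = 0.45852
  health: TP=120, FP=35+45+12+6=98 → 120/218 = 0.55046
Weighted-precision = Σ (supportᵢ/N)·precisionᵢ with N=1420: (349/1420)·0.65878 + (330/1420)·0.63813 + (375/1420)·0.75714 + (124/1420)·0.45852 + (242/1420)·0.55046 = 0.6440

0.6440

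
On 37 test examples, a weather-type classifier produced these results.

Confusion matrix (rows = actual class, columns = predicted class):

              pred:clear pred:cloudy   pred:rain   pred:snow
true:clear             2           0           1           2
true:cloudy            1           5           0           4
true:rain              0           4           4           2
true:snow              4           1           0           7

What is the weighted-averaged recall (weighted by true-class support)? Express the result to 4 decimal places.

0.4865

Per-class recall (TP/(TP+FN)):
  clear: TP=2, FN=0+1+2=3 → 2/5 = 0.40000
  cloudy: TP=5, FN=1+0+4=5 → 5/10 = 0.50000
  rain: TP=4, FN=0+4+2=6 → 4/10 = 0.40000
  snow: TP=7, FN=4+1+0=5 → 7/12 = 0.58333
Weighted-recall = Σ (supportᵢ/N)·recallᵢ with N=37: (5/37)·0.40000 + (10/37)·0.50000 + (10/37)·0.40000 + (12/37)·0.58333 = 0.4865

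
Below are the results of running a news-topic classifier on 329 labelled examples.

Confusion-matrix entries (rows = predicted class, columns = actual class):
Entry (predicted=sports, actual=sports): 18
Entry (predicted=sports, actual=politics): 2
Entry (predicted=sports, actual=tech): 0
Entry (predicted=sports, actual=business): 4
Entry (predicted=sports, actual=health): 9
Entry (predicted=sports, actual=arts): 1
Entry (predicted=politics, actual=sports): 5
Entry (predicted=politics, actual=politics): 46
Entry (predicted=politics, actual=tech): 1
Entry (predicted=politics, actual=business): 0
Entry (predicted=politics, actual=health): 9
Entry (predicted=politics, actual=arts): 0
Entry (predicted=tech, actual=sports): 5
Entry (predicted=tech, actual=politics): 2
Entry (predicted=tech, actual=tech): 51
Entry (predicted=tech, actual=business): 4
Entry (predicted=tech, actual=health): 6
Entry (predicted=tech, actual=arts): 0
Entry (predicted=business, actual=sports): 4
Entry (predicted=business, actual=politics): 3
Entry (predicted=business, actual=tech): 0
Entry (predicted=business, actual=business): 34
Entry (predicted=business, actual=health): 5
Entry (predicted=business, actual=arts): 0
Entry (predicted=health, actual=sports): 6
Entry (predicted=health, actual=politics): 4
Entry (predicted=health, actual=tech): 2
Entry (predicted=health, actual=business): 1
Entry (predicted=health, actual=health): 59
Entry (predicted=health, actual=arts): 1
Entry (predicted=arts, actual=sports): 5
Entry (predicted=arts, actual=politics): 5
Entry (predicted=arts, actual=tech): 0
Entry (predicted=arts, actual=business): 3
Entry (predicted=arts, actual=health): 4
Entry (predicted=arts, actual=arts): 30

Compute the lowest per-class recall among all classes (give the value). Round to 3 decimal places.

Per-class recall (TP/(TP+FN)):
  sports: TP=18, FN=5+5+4+6+5=25 → 18/43 = 0.4186
  politics: TP=46, FN=2+2+3+4+5=16 → 46/62 = 0.7419
  tech: TP=51, FN=0+1+0+2+0=3 → 51/54 = 0.9444
  business: TP=34, FN=4+0+4+1+3=12 → 34/46 = 0.7391
  health: TP=59, FN=9+9+6+5+4=33 → 59/92 = 0.6413
  arts: TP=30, FN=1+0+0+0+1=2 → 30/32 = 0.9375
Lowest is class 'sports' with recall = 0.419.

0.419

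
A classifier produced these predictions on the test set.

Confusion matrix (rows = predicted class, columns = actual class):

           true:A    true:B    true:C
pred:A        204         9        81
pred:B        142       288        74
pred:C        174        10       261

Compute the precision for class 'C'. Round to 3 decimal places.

0.587

One-vs-rest for 'C': TP = diagonal; FP = other classes predicted 'C'; FN = 'C' predicted as other.
precision = TP/(TP+FP).
C: TP=261, FP=174+10=184 → 261/445 = 0.5865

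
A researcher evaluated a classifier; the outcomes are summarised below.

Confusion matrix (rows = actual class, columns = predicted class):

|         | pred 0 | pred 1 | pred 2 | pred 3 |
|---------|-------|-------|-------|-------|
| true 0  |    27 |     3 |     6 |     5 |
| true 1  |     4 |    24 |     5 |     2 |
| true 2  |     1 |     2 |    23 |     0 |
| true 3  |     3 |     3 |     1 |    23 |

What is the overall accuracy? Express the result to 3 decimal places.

0.735

Accuracy = trace / total = (27+24+23+23=97) / 132 = 97/132 = 0.735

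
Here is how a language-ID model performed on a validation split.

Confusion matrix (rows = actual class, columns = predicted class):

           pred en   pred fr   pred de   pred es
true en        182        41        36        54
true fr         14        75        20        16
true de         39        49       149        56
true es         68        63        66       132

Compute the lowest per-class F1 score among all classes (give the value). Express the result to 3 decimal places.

0.425

Per-class F1 score (2·TP/(2·TP+FP+FN)):
  en: TP=182, FP=14+39+68=121, FN=41+36+54=131 → 364/616 = 0.5909
  fr: TP=75, FP=41+49+63=153, FN=14+20+16=50 → 150/353 = 0.4249
  de: TP=149, FP=36+20+66=122, FN=39+49+56=144 → 298/564 = 0.5284
  es: TP=132, FP=54+16+56=126, FN=68+63+66=197 → 264/587 = 0.4497
Lowest is class 'fr' with F1 score = 0.425.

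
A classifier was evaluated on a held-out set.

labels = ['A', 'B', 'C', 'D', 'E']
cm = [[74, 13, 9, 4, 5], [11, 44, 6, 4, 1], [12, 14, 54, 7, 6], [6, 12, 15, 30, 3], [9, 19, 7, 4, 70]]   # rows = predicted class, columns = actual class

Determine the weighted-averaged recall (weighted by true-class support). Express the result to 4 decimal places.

0.6196

Per-class recall (TP/(TP+FN)):
  A: TP=74, FN=11+12+6+9=38 → 74/112 = 0.66071
  B: TP=44, FN=13+14+12+19=58 → 44/102 = 0.43137
  C: TP=54, FN=9+6+15+7=37 → 54/91 = 0.59341
  D: TP=30, FN=4+4+7+4=19 → 30/49 = 0.61224
  E: TP=70, FN=5+1+6+3=15 → 70/85 = 0.82353
Weighted-recall = Σ (supportᵢ/N)·recallᵢ with N=439: (112/439)·0.66071 + (102/439)·0.43137 + (91/439)·0.59341 + (49/439)·0.61224 + (85/439)·0.82353 = 0.6196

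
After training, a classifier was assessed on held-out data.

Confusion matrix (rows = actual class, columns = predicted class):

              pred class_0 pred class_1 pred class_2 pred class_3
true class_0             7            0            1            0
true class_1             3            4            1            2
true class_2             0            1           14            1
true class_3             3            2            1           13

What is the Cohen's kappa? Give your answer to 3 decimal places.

0.614

Observed agreement pₒ = trace/N = 38/53 = 0.7170
Expected agreement pₑ = Σ (rowᵢ·colᵢ)/N² = (8·13 + 10·7 + 16·17 + 19·16)/53² = 0.2670
κ = (pₒ − pₑ)/(1 − pₑ) = (0.7170 − 0.2670)/(1 − 0.2670) = 0.614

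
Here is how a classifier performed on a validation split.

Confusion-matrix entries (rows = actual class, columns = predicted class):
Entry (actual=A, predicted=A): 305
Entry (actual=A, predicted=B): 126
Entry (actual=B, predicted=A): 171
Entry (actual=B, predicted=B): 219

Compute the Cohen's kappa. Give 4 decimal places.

0.2707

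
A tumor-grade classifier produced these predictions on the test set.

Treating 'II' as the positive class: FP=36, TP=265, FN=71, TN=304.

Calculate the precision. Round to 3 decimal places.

0.880

Precision = TP/(TP+FP) = 265/(265+36) = 265/301 = 0.880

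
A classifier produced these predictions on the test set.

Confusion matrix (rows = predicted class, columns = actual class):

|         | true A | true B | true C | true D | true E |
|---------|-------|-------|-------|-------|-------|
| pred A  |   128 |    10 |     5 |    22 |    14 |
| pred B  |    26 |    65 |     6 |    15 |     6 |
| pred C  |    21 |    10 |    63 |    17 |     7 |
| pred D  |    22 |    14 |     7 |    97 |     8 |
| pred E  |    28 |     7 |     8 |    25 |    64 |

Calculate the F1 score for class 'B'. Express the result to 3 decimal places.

Treat 'B' as positive and all other classes as negative.
F1 score = 2·TP/(2·TP+FP+FN).
B: TP=65, FP=26+6+15+6=53, FN=10+10+14+7=41 → 130/224 = 0.5804

0.580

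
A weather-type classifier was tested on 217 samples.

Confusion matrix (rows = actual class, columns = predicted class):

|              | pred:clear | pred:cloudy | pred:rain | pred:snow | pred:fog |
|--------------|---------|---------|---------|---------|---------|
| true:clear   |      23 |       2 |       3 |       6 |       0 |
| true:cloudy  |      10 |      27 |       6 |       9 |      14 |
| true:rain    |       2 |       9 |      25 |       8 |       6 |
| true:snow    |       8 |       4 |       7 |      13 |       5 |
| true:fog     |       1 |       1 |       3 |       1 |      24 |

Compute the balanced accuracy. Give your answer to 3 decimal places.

Balanced accuracy = mean of per-class recall.
  clear: recall = 23/34 = 0.6765
  cloudy: recall = 27/66 = 0.4091
  rain: recall = 25/50 = 0.5000
  snow: recall = 13/37 = 0.3514
  fog: recall = 24/30 = 0.8000
Mean = (0.6765 + 0.4091 + 0.5000 + 0.3514 + 0.8000) / 5 = 0.547

0.547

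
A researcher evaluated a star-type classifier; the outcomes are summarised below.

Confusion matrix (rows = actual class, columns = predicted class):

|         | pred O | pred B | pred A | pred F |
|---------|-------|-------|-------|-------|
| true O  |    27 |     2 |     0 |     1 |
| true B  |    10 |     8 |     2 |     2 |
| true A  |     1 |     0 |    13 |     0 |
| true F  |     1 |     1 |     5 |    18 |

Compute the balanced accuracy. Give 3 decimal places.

Balanced accuracy = mean of per-class recall.
  O: recall = 27/30 = 0.9000
  B: recall = 8/22 = 0.3636
  A: recall = 13/14 = 0.9286
  F: recall = 18/25 = 0.7200
Mean = (0.9000 + 0.3636 + 0.9286 + 0.7200) / 4 = 0.728

0.728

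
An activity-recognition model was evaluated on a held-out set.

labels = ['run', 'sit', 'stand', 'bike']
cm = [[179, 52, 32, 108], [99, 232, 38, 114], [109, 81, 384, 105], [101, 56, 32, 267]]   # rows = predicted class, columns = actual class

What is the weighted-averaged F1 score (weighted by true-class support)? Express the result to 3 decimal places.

0.524

Per-class F1 score (2·TP/(2·TP+FP+FN)):
  run: TP=179, FP=52+32+108=192, FN=99+109+101=309 → 358/859 = 0.4168
  sit: TP=232, FP=99+38+114=251, FN=52+81+56=189 → 464/904 = 0.5133
  stand: TP=384, FP=109+81+105=295, FN=32+38+32=102 → 768/1165 = 0.6592
  bike: TP=267, FP=101+56+32=189, FN=108+114+105=327 → 534/1050 = 0.5086
Weighted-F1 score = Σ (supportᵢ/N)·F1 scoreᵢ with N=1989: (488/1989)·0.4168 + (421/1989)·0.5133 + (486/1989)·0.6592 + (594/1989)·0.5086 = 0.524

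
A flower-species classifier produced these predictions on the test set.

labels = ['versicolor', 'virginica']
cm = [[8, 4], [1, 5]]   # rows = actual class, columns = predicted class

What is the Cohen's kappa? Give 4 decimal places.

Observed agreement pₒ = trace/N = 13/18 = 0.72222
Expected agreement pₑ = Σ (rowᵢ·colᵢ)/N² = (12·9 + 6·9)/18² = 0.50000
κ = (pₒ − pₑ)/(1 − pₑ) = (0.72222 − 0.50000)/(1 − 0.50000) = 0.4444

0.4444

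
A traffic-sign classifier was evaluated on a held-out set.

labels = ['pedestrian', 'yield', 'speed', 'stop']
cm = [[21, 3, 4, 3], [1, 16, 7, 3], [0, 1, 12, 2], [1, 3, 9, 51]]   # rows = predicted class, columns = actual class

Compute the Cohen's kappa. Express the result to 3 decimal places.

Observed agreement pₒ = trace/N = 100/137 = 0.7299
Expected agreement pₑ = Σ (rowᵢ·colᵢ)/N² = (23·31 + 23·27 + 32·15 + 59·64)/137² = 0.2978
κ = (pₒ − pₑ)/(1 − pₑ) = (0.7299 − 0.2978)/(1 − 0.2978) = 0.615

0.615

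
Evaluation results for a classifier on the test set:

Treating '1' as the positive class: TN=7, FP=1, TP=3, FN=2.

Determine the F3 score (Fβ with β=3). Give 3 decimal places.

Fβ = (1+β²)·TP / ((1+β²)·TP + β²·FN + FP), with β²=9
= 10·3 / (10·3 + 9·2 + 1) = 0.612

0.612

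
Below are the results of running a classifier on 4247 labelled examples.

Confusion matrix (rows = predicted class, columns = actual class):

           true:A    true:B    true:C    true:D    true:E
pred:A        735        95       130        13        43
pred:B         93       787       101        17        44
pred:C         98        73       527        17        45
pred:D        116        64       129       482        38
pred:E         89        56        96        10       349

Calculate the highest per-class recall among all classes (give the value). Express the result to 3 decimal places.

0.894

Per-class recall (TP/(TP+FN)):
  A: TP=735, FN=93+98+116+89=396 → 735/1131 = 0.6499
  B: TP=787, FN=95+73+64+56=288 → 787/1075 = 0.7321
  C: TP=527, FN=130+101+129+96=456 → 527/983 = 0.5361
  D: TP=482, FN=13+17+17+10=57 → 482/539 = 0.8942
  E: TP=349, FN=43+44+45+38=170 → 349/519 = 0.6724
Highest is class 'D' with recall = 0.894.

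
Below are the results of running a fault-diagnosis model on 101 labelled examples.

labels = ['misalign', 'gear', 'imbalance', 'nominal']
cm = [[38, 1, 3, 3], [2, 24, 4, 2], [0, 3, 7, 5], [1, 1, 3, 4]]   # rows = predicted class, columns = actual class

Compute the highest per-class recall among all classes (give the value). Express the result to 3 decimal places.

Per-class recall (TP/(TP+FN)):
  misalign: TP=38, FN=2+0+1=3 → 38/41 = 0.9268
  gear: TP=24, FN=1+3+1=5 → 24/29 = 0.8276
  imbalance: TP=7, FN=3+4+3=10 → 7/17 = 0.4118
  nominal: TP=4, FN=3+2+5=10 → 4/14 = 0.2857
Highest is class 'misalign' with recall = 0.927.

0.927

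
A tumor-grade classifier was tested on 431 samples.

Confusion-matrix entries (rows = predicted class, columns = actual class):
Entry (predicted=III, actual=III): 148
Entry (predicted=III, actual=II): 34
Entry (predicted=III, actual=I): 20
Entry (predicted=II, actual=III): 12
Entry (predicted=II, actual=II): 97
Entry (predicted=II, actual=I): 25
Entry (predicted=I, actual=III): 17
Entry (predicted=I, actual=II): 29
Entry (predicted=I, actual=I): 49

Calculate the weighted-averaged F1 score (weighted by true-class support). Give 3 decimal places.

Per-class F1 score (2·TP/(2·TP+FP+FN)):
  III: TP=148, FP=34+20=54, FN=12+17=29 → 296/379 = 0.7810
  II: TP=97, FP=12+25=37, FN=34+29=63 → 194/294 = 0.6599
  I: TP=49, FP=17+29=46, FN=20+25=45 → 98/189 = 0.5185
Weighted-F1 score = Σ (supportᵢ/N)·F1 scoreᵢ with N=431: (177/431)·0.7810 + (160/431)·0.6599 + (94/431)·0.5185 = 0.679

0.679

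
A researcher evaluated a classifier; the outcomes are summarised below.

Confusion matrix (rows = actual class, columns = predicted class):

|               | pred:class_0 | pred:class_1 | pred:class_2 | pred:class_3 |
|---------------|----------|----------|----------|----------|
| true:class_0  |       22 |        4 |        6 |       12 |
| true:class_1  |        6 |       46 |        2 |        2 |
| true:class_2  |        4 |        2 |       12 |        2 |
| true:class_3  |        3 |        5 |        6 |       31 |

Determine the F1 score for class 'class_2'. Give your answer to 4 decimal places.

0.5217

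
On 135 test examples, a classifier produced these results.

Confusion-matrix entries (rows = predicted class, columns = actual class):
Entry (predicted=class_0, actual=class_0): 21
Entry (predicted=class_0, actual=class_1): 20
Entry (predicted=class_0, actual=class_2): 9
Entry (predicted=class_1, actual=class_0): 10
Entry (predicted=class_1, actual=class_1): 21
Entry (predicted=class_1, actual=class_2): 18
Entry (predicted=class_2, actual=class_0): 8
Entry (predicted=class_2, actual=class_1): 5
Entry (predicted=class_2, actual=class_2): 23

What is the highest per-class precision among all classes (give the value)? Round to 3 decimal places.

0.639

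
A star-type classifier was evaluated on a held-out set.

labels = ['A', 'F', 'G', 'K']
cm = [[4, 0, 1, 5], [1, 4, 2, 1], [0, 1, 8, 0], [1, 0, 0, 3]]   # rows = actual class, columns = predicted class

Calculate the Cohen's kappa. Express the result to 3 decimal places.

0.488

Observed agreement pₒ = trace/N = 19/31 = 0.6129
Expected agreement pₑ = Σ (rowᵢ·colᵢ)/N² = (10·6 + 8·5 + 9·11 + 4·9)/31² = 0.2445
κ = (pₒ − pₑ)/(1 − pₑ) = (0.6129 − 0.2445)/(1 − 0.2445) = 0.488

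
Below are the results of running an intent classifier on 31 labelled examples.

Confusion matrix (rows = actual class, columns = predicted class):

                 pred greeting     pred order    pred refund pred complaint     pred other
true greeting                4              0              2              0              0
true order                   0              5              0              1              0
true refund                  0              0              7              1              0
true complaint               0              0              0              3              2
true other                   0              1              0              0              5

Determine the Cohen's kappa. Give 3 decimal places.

0.715

Observed agreement pₒ = trace/N = 24/31 = 0.7742
Expected agreement pₑ = Σ (rowᵢ·colᵢ)/N² = (6·4 + 6·6 + 8·9 + 5·5 + 6·7)/31² = 0.2071
κ = (pₒ − pₑ)/(1 − pₑ) = (0.7742 − 0.2071)/(1 − 0.2071) = 0.715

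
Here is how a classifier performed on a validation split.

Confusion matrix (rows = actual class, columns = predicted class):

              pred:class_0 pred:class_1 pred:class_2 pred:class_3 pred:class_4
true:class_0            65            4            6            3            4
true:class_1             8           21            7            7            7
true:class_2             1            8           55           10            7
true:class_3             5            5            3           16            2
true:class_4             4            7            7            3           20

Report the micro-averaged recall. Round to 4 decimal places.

0.6211

Micro-averaging pools counts across classes: ΣTP=177, ΣFP=108, ΣFN=108.
Micro-recall = TP/(TP+FN) on pooled counts = 0.6211 (equals overall accuracy in single-label multiclass).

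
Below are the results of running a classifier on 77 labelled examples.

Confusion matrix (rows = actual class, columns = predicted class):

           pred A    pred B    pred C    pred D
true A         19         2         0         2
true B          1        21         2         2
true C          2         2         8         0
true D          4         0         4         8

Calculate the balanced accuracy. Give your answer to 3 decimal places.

0.700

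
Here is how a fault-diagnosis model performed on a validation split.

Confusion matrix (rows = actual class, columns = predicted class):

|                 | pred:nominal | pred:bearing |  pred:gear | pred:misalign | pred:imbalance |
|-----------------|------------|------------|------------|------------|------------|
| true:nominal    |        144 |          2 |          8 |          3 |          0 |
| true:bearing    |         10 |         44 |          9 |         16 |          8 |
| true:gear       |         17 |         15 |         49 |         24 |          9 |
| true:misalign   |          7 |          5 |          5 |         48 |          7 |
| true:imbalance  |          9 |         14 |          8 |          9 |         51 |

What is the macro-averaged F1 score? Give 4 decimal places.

0.6089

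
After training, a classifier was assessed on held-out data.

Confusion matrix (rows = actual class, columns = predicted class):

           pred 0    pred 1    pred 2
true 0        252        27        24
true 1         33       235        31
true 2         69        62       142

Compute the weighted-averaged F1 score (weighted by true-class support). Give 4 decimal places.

Per-class F1 score (2·TP/(2·TP+FP+FN)):
  0: TP=252, FP=33+69=102, FN=27+24=51 → 504/657 = 0.76712
  1: TP=235, FP=27+62=89, FN=33+31=64 → 470/623 = 0.75441
  2: TP=142, FP=24+31=55, FN=69+62=131 → 284/470 = 0.60426
Weighted-F1 score = Σ (supportᵢ/N)·F1 scoreᵢ with N=875: (303/875)·0.76712 + (299/875)·0.75441 + (273/875)·0.60426 = 0.7120

0.7120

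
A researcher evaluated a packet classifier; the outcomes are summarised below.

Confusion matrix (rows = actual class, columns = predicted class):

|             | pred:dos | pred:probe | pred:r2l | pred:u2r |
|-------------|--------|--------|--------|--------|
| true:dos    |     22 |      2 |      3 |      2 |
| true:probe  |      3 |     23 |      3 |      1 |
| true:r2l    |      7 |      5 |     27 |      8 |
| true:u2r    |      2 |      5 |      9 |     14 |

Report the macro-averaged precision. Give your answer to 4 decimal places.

0.6268

Per-class precision (TP/(TP+FP)):
  dos: TP=22, FP=3+7+2=12 → 22/34 = 0.64706
  probe: TP=23, FP=2+5+5=12 → 23/35 = 0.65714
  r2l: TP=27, FP=3+3+9=15 → 27/42 = 0.64286
  u2r: TP=14, FP=2+1+8=11 → 14/25 = 0.56000
Macro-precision = mean = (0.64706 + 0.65714 + 0.64286 + 0.56000) / 4 = 0.6268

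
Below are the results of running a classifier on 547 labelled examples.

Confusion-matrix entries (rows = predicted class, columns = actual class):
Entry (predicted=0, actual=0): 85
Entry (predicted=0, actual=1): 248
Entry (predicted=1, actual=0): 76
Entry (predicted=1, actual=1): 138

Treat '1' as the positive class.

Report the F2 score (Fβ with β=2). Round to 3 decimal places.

Fβ = (1+β²)·TP / ((1+β²)·TP + β²·FN + FP), with β²=4
= 5·138 / (5·138 + 4·248 + 76) = 0.392

0.392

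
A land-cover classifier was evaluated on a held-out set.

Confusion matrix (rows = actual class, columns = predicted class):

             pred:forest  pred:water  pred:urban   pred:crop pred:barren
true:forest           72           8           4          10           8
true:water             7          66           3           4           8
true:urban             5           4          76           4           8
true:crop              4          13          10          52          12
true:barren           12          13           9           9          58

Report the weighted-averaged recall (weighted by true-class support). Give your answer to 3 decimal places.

0.676

Per-class recall (TP/(TP+FN)):
  forest: TP=72, FN=8+4+10+8=30 → 72/102 = 0.7059
  water: TP=66, FN=7+3+4+8=22 → 66/88 = 0.7500
  urban: TP=76, FN=5+4+4+8=21 → 76/97 = 0.7835
  crop: TP=52, FN=4+13+10+12=39 → 52/91 = 0.5714
  barren: TP=58, FN=12+13+9+9=43 → 58/101 = 0.5743
Weighted-recall = Σ (supportᵢ/N)·recallᵢ with N=479: (102/479)·0.7059 + (88/479)·0.7500 + (97/479)·0.7835 + (91/479)·0.5714 + (101/479)·0.5743 = 0.676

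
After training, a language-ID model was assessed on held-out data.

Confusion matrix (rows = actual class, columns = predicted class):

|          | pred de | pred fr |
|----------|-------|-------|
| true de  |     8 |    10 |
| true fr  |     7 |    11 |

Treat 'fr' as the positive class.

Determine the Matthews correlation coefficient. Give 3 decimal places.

MCC = (TP·TN − FP·FN) / √((TP+FP)(TP+FN)(TN+FP)(TN+FN))
Numerator = 11·8 − 10·7 = 18
Denominator = √(21·18·18·15) = √102060 = 319.4683
MCC = 18 / 319.4683 = 0.056

0.056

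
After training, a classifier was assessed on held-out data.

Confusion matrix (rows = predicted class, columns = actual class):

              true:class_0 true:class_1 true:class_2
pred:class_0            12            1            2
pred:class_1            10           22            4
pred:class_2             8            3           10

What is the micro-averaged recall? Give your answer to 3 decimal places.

Micro-averaging pools counts across classes: ΣTP=44, ΣFP=28, ΣFN=28.
Micro-recall = TP/(TP+FN) on pooled counts = 0.611 (equals overall accuracy in single-label multiclass).

0.611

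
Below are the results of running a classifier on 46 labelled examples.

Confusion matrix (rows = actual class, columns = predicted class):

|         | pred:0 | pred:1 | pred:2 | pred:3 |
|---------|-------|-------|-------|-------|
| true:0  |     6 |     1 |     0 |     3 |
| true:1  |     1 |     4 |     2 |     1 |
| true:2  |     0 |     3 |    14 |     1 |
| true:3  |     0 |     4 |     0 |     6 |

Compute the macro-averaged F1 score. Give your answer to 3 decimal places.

Per-class F1 score (2·TP/(2·TP+FP+FN)):
  0: TP=6, FP=1+0+0=1, FN=1+0+3=4 → 12/17 = 0.7059
  1: TP=4, FP=1+3+4=8, FN=1+2+1=4 → 8/20 = 0.4000
  2: TP=14, FP=0+2+0=2, FN=0+3+1=4 → 28/34 = 0.8235
  3: TP=6, FP=3+1+1=5, FN=0+4+0=4 → 12/21 = 0.5714
Macro-F1 score = mean = (0.7059 + 0.4000 + 0.8235 + 0.5714) / 4 = 0.625

0.625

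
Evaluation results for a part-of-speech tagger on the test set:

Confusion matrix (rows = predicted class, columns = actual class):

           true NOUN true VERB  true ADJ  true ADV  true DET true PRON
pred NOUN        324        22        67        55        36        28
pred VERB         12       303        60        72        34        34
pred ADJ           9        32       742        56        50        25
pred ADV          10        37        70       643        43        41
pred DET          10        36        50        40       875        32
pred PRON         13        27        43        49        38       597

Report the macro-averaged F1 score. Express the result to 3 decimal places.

Per-class F1 score (2·TP/(2·TP+FP+FN)):
  NOUN: TP=324, FP=22+67+55+36+28=208, FN=12+9+10+10+13=54 → 648/910 = 0.7121
  VERB: TP=303, FP=12+60+72+34+34=212, FN=22+32+37+36+27=154 → 606/972 = 0.6235
  ADJ: TP=742, FP=9+32+56+50+25=172, FN=67+60+70+50+43=290 → 1484/1946 = 0.7626
  ADV: TP=643, FP=10+37+70+43+41=201, FN=55+72+56+40+49=272 → 1286/1759 = 0.7311
  DET: TP=875, FP=10+36+50+40+32=168, FN=36+34+50+43+38=201 → 1750/2119 = 0.8259
  PRON: TP=597, FP=13+27+43+49+38=170, FN=28+34+25+41+32=160 → 1194/1524 = 0.7835
Macro-F1 score = mean = (0.7121 + 0.6235 + 0.7626 + 0.7311 + 0.8259 + 0.7835) / 6 = 0.740

0.740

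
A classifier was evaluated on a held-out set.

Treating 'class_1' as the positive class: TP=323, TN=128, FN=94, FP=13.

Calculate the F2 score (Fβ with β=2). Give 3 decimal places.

0.806

Fβ = (1+β²)·TP / ((1+β²)·TP + β²·FN + FP), with β²=4
= 5·323 / (5·323 + 4·94 + 13) = 0.806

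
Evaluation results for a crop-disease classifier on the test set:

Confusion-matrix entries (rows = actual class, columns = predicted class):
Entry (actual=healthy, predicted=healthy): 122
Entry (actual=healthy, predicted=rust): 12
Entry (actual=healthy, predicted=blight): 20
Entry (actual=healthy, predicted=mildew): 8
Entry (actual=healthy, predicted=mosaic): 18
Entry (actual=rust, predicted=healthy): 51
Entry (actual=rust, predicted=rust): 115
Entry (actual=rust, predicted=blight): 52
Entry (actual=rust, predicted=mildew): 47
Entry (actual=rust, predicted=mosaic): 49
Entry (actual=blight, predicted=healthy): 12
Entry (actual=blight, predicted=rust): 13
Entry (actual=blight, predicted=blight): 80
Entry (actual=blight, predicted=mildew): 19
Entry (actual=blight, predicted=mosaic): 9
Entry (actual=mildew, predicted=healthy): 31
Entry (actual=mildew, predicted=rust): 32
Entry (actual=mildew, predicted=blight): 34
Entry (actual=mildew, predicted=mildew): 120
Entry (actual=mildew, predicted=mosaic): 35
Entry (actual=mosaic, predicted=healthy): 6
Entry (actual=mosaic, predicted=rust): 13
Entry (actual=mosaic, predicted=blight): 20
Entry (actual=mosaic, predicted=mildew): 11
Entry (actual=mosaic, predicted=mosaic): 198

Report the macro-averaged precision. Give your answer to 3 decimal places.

0.557

Per-class precision (TP/(TP+FP)):
  healthy: TP=122, FP=51+12+31+6=100 → 122/222 = 0.5495
  rust: TP=115, FP=12+13+32+13=70 → 115/185 = 0.6216
  blight: TP=80, FP=20+52+34+20=126 → 80/206 = 0.3883
  mildew: TP=120, FP=8+47+19+11=85 → 120/205 = 0.5854
  mosaic: TP=198, FP=18+49+9+35=111 → 198/309 = 0.6408
Macro-precision = mean = (0.5495 + 0.6216 + 0.3883 + 0.5854 + 0.6408) / 5 = 0.557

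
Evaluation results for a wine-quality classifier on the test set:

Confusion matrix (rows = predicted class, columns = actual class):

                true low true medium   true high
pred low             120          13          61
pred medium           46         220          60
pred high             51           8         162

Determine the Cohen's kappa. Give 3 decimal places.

0.516

Observed agreement pₒ = trace/N = 502/741 = 0.6775
Expected agreement pₑ = Σ (rowᵢ·colᵢ)/N² = (217·194 + 241·326 + 283·221)/741² = 0.3337
κ = (pₒ − pₑ)/(1 − pₑ) = (0.6775 − 0.3337)/(1 − 0.3337) = 0.516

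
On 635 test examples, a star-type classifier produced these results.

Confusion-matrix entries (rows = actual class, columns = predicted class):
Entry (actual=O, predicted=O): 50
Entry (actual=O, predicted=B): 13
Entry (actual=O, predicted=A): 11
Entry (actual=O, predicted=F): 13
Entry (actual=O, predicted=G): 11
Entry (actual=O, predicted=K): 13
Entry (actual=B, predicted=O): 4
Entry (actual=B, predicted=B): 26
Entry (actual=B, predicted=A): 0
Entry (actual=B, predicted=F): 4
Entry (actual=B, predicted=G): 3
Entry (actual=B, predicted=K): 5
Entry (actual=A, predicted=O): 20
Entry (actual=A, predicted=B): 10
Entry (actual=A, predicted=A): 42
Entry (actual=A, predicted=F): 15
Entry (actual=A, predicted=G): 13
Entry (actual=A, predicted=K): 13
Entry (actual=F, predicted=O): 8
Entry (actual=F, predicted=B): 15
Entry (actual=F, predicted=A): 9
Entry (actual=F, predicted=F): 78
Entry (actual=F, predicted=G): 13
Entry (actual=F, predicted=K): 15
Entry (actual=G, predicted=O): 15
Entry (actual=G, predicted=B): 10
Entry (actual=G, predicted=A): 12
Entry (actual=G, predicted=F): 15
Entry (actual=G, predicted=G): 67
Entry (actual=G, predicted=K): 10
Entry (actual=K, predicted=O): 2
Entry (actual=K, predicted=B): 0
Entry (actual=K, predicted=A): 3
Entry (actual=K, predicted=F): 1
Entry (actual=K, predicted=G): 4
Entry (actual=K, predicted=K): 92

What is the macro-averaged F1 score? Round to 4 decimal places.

Per-class F1 score (2·TP/(2·TP+FP+FN)):
  O: TP=50, FP=4+20+8+15+2=49, FN=13+11+13+11+13=61 → 100/210 = 0.47619
  B: TP=26, FP=13+10+15+10+0=48, FN=4+0+4+3+5=16 → 52/116 = 0.44828
  A: TP=42, FP=11+0+9+12+3=35, FN=20+10+15+13+13=71 → 84/190 = 0.44211
  F: TP=78, FP=13+4+15+15+1=48, FN=8+15+9+13+15=60 → 156/264 = 0.59091
  G: TP=67, FP=11+3+13+13+4=44, FN=15+10+12+15+10=62 → 134/240 = 0.55833
  K: TP=92, FP=13+5+13+15+10=56, FN=2+0+3+1+4=10 → 184/250 = 0.73600
Macro-F1 score = mean = (0.47619 + 0.44828 + 0.44211 + 0.59091 + 0.55833 + 0.73600) / 6 = 0.5420

0.5420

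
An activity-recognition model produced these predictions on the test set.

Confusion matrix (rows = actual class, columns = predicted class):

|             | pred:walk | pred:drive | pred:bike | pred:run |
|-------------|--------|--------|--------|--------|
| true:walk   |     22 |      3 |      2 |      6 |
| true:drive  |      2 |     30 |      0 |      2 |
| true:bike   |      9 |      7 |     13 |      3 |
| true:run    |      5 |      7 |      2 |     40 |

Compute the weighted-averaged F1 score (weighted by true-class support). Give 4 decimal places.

0.6782

Per-class F1 score (2·TP/(2·TP+FP+FN)):
  walk: TP=22, FP=2+9+5=16, FN=3+2+6=11 → 44/71 = 0.61972
  drive: TP=30, FP=3+7+7=17, FN=2+0+2=4 → 60/81 = 0.74074
  bike: TP=13, FP=2+0+2=4, FN=9+7+3=19 → 26/49 = 0.53061
  run: TP=40, FP=6+2+3=11, FN=5+7+2=14 → 80/105 = 0.76190
Weighted-F1 score = Σ (supportᵢ/N)·F1 scoreᵢ with N=153: (33/153)·0.61972 + (34/153)·0.74074 + (32/153)·0.53061 + (54/153)·0.76190 = 0.6782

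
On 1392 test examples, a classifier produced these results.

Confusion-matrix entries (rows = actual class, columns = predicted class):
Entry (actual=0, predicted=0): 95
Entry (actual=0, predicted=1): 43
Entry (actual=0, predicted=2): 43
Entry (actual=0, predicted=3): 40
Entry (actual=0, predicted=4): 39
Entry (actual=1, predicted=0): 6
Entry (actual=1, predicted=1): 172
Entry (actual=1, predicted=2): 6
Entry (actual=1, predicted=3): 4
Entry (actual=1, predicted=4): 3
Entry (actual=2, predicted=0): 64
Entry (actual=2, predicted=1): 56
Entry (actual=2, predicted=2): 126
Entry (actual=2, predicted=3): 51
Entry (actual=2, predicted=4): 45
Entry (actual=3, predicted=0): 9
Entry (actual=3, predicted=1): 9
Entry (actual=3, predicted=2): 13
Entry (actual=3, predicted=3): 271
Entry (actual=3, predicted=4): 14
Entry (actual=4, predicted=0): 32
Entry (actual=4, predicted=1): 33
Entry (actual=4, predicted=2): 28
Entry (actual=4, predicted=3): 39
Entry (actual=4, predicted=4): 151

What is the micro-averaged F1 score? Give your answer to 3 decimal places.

Micro-averaging pools counts across classes: ΣTP=815, ΣFP=577, ΣFN=577.
Micro-F1 score = 2·TP/(2·TP+FP+FN) on pooled counts = 0.585 (equals overall accuracy in single-label multiclass).

0.585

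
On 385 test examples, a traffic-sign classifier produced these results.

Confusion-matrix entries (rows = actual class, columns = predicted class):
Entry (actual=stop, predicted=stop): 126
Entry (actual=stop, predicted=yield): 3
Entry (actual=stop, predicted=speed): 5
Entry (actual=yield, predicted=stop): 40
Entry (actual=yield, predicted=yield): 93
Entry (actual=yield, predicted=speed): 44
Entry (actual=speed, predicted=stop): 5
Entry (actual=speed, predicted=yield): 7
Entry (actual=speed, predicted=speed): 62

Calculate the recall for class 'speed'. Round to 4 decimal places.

0.8378

recall = TP/(TP+FN).
speed: TP=62, FN=5+7=12 → 62/74 = 0.83784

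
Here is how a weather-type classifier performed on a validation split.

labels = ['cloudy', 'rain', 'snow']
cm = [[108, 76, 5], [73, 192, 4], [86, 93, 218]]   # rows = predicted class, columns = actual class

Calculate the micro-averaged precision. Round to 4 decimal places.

Micro-averaging pools counts across classes: ΣTP=518, ΣFP=337, ΣFN=337.
Micro-precision = TP/(TP+FP) on pooled counts = 0.6058 (equals overall accuracy in single-label multiclass).

0.6058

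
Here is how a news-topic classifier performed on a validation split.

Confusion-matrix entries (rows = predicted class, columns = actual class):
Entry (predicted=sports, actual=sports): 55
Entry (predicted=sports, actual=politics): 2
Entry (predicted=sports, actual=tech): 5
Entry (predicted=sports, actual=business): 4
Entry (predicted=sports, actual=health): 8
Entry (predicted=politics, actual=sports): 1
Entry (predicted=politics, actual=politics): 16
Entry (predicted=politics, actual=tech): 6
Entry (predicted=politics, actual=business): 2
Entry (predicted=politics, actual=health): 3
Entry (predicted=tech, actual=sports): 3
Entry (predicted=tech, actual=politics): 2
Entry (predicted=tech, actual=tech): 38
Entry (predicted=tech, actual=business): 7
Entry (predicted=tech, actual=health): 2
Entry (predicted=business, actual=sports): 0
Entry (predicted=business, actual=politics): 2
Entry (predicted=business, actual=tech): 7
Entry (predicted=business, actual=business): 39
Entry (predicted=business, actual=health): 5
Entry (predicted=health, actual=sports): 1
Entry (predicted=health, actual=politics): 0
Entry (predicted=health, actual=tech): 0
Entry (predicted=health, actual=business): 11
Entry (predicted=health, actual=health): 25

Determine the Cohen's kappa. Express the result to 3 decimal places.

0.629

Observed agreement pₒ = trace/N = 173/244 = 0.7090
Expected agreement pₑ = Σ (rowᵢ·colᵢ)/N² = (60·74 + 22·28 + 56·52 + 63·53 + 43·37)/244² = 0.2166
κ = (pₒ − pₑ)/(1 − pₑ) = (0.7090 − 0.2166)/(1 − 0.2166) = 0.629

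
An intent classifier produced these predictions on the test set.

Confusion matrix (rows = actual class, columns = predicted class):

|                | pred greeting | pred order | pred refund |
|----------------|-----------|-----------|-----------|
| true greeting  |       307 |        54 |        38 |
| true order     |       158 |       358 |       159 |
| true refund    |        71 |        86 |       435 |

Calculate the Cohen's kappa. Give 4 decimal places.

0.4907

Observed agreement pₒ = trace/N = 1100/1666 = 0.66026
Expected agreement pₑ = Σ (rowᵢ·colᵢ)/N² = (399·536 + 675·498 + 592·632)/1666² = 0.33296
κ = (pₒ − pₑ)/(1 − pₑ) = (0.66026 − 0.33296)/(1 − 0.33296) = 0.4907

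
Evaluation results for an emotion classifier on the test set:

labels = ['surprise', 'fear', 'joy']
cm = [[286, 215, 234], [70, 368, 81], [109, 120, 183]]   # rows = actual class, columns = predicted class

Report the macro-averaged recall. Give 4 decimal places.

0.5141

Per-class recall (TP/(TP+FN)):
  surprise: TP=286, FN=215+234=449 → 286/735 = 0.38912
  fear: TP=368, FN=70+81=151 → 368/519 = 0.70906
  joy: TP=183, FN=109+120=229 → 183/412 = 0.44417
Macro-recall = mean = (0.38912 + 0.70906 + 0.44417) / 3 = 0.5141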